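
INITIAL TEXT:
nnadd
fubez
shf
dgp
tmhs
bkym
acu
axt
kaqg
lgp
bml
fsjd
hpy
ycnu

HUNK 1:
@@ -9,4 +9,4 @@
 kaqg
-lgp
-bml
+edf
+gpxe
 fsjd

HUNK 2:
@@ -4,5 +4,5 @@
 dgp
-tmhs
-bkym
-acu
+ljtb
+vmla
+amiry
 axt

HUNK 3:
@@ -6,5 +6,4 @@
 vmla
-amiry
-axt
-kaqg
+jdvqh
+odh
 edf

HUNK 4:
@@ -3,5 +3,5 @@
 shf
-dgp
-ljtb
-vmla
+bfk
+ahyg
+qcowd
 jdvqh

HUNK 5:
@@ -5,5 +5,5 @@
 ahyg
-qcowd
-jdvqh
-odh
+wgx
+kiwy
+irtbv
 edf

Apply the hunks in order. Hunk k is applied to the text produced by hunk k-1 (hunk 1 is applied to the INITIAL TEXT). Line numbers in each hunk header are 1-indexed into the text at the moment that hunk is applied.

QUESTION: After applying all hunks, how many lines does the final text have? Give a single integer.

Answer: 13

Derivation:
Hunk 1: at line 9 remove [lgp,bml] add [edf,gpxe] -> 14 lines: nnadd fubez shf dgp tmhs bkym acu axt kaqg edf gpxe fsjd hpy ycnu
Hunk 2: at line 4 remove [tmhs,bkym,acu] add [ljtb,vmla,amiry] -> 14 lines: nnadd fubez shf dgp ljtb vmla amiry axt kaqg edf gpxe fsjd hpy ycnu
Hunk 3: at line 6 remove [amiry,axt,kaqg] add [jdvqh,odh] -> 13 lines: nnadd fubez shf dgp ljtb vmla jdvqh odh edf gpxe fsjd hpy ycnu
Hunk 4: at line 3 remove [dgp,ljtb,vmla] add [bfk,ahyg,qcowd] -> 13 lines: nnadd fubez shf bfk ahyg qcowd jdvqh odh edf gpxe fsjd hpy ycnu
Hunk 5: at line 5 remove [qcowd,jdvqh,odh] add [wgx,kiwy,irtbv] -> 13 lines: nnadd fubez shf bfk ahyg wgx kiwy irtbv edf gpxe fsjd hpy ycnu
Final line count: 13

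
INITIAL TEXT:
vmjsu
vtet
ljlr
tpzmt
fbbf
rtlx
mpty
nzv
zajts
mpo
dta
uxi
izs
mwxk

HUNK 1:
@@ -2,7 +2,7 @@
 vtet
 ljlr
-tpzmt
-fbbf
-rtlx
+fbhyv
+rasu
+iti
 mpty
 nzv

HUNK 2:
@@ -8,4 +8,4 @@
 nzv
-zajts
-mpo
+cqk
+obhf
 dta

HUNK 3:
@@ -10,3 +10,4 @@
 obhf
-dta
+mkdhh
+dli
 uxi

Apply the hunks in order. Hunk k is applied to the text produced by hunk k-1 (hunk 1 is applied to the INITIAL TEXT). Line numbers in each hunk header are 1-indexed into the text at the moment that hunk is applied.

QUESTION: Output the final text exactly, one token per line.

Answer: vmjsu
vtet
ljlr
fbhyv
rasu
iti
mpty
nzv
cqk
obhf
mkdhh
dli
uxi
izs
mwxk

Derivation:
Hunk 1: at line 2 remove [tpzmt,fbbf,rtlx] add [fbhyv,rasu,iti] -> 14 lines: vmjsu vtet ljlr fbhyv rasu iti mpty nzv zajts mpo dta uxi izs mwxk
Hunk 2: at line 8 remove [zajts,mpo] add [cqk,obhf] -> 14 lines: vmjsu vtet ljlr fbhyv rasu iti mpty nzv cqk obhf dta uxi izs mwxk
Hunk 3: at line 10 remove [dta] add [mkdhh,dli] -> 15 lines: vmjsu vtet ljlr fbhyv rasu iti mpty nzv cqk obhf mkdhh dli uxi izs mwxk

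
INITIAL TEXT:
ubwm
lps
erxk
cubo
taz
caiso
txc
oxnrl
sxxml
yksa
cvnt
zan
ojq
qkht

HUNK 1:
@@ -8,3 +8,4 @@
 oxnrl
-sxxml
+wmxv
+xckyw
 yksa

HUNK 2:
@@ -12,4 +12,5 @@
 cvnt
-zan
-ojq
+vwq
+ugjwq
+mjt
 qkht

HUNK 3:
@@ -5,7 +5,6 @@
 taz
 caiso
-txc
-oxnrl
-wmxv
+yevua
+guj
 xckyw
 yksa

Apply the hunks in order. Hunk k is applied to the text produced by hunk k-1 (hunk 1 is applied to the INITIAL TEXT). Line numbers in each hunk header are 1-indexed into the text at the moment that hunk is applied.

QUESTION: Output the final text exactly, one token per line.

Answer: ubwm
lps
erxk
cubo
taz
caiso
yevua
guj
xckyw
yksa
cvnt
vwq
ugjwq
mjt
qkht

Derivation:
Hunk 1: at line 8 remove [sxxml] add [wmxv,xckyw] -> 15 lines: ubwm lps erxk cubo taz caiso txc oxnrl wmxv xckyw yksa cvnt zan ojq qkht
Hunk 2: at line 12 remove [zan,ojq] add [vwq,ugjwq,mjt] -> 16 lines: ubwm lps erxk cubo taz caiso txc oxnrl wmxv xckyw yksa cvnt vwq ugjwq mjt qkht
Hunk 3: at line 5 remove [txc,oxnrl,wmxv] add [yevua,guj] -> 15 lines: ubwm lps erxk cubo taz caiso yevua guj xckyw yksa cvnt vwq ugjwq mjt qkht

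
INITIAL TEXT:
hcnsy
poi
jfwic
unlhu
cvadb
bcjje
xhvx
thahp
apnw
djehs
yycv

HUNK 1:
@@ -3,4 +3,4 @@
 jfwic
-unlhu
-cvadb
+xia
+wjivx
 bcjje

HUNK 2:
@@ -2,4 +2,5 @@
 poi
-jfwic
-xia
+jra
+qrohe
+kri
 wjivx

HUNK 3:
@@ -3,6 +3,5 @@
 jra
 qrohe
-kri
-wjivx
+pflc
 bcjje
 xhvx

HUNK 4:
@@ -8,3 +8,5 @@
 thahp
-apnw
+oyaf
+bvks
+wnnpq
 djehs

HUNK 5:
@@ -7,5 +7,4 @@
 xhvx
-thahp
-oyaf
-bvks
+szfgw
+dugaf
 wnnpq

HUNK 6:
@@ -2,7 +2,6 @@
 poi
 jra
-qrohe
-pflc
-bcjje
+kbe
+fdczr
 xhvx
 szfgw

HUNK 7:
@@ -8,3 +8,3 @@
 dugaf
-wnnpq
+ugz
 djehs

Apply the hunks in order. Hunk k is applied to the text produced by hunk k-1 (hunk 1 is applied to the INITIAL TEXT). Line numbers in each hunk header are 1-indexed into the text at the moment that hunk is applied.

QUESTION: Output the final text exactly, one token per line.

Answer: hcnsy
poi
jra
kbe
fdczr
xhvx
szfgw
dugaf
ugz
djehs
yycv

Derivation:
Hunk 1: at line 3 remove [unlhu,cvadb] add [xia,wjivx] -> 11 lines: hcnsy poi jfwic xia wjivx bcjje xhvx thahp apnw djehs yycv
Hunk 2: at line 2 remove [jfwic,xia] add [jra,qrohe,kri] -> 12 lines: hcnsy poi jra qrohe kri wjivx bcjje xhvx thahp apnw djehs yycv
Hunk 3: at line 3 remove [kri,wjivx] add [pflc] -> 11 lines: hcnsy poi jra qrohe pflc bcjje xhvx thahp apnw djehs yycv
Hunk 4: at line 8 remove [apnw] add [oyaf,bvks,wnnpq] -> 13 lines: hcnsy poi jra qrohe pflc bcjje xhvx thahp oyaf bvks wnnpq djehs yycv
Hunk 5: at line 7 remove [thahp,oyaf,bvks] add [szfgw,dugaf] -> 12 lines: hcnsy poi jra qrohe pflc bcjje xhvx szfgw dugaf wnnpq djehs yycv
Hunk 6: at line 2 remove [qrohe,pflc,bcjje] add [kbe,fdczr] -> 11 lines: hcnsy poi jra kbe fdczr xhvx szfgw dugaf wnnpq djehs yycv
Hunk 7: at line 8 remove [wnnpq] add [ugz] -> 11 lines: hcnsy poi jra kbe fdczr xhvx szfgw dugaf ugz djehs yycv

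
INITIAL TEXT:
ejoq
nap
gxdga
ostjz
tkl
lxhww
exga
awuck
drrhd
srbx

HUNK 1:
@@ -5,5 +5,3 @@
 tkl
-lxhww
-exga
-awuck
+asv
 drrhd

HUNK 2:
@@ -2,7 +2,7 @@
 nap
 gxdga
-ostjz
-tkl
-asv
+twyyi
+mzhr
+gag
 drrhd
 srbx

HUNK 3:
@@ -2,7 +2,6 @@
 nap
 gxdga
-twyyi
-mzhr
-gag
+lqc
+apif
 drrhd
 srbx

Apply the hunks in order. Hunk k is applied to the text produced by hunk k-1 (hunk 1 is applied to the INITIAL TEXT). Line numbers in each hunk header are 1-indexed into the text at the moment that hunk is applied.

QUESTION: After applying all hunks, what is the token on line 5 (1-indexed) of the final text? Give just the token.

Hunk 1: at line 5 remove [lxhww,exga,awuck] add [asv] -> 8 lines: ejoq nap gxdga ostjz tkl asv drrhd srbx
Hunk 2: at line 2 remove [ostjz,tkl,asv] add [twyyi,mzhr,gag] -> 8 lines: ejoq nap gxdga twyyi mzhr gag drrhd srbx
Hunk 3: at line 2 remove [twyyi,mzhr,gag] add [lqc,apif] -> 7 lines: ejoq nap gxdga lqc apif drrhd srbx
Final line 5: apif

Answer: apif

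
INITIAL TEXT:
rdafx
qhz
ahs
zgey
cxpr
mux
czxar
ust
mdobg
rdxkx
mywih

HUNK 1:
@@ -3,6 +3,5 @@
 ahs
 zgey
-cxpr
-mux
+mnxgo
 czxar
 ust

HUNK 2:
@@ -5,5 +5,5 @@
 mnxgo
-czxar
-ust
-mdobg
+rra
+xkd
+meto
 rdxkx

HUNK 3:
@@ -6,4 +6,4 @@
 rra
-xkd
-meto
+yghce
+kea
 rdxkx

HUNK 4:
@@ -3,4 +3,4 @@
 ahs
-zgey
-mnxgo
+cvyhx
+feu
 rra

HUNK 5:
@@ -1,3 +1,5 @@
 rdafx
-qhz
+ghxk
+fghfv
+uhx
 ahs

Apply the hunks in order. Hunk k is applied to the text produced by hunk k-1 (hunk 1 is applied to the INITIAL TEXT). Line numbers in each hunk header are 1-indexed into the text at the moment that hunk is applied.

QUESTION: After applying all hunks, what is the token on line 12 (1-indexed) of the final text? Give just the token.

Hunk 1: at line 3 remove [cxpr,mux] add [mnxgo] -> 10 lines: rdafx qhz ahs zgey mnxgo czxar ust mdobg rdxkx mywih
Hunk 2: at line 5 remove [czxar,ust,mdobg] add [rra,xkd,meto] -> 10 lines: rdafx qhz ahs zgey mnxgo rra xkd meto rdxkx mywih
Hunk 3: at line 6 remove [xkd,meto] add [yghce,kea] -> 10 lines: rdafx qhz ahs zgey mnxgo rra yghce kea rdxkx mywih
Hunk 4: at line 3 remove [zgey,mnxgo] add [cvyhx,feu] -> 10 lines: rdafx qhz ahs cvyhx feu rra yghce kea rdxkx mywih
Hunk 5: at line 1 remove [qhz] add [ghxk,fghfv,uhx] -> 12 lines: rdafx ghxk fghfv uhx ahs cvyhx feu rra yghce kea rdxkx mywih
Final line 12: mywih

Answer: mywih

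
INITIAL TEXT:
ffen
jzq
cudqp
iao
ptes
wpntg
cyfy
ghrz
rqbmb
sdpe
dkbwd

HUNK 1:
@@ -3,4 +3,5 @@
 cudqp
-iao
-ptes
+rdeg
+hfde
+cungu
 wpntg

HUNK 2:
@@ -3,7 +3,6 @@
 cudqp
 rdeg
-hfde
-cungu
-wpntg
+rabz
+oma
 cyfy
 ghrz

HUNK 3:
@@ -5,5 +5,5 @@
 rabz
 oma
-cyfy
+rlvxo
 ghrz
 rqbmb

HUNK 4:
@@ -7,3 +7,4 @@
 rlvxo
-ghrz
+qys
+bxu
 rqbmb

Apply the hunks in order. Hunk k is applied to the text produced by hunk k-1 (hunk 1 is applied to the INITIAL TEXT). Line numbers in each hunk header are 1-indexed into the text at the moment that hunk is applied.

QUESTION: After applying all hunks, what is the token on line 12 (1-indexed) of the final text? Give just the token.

Answer: dkbwd

Derivation:
Hunk 1: at line 3 remove [iao,ptes] add [rdeg,hfde,cungu] -> 12 lines: ffen jzq cudqp rdeg hfde cungu wpntg cyfy ghrz rqbmb sdpe dkbwd
Hunk 2: at line 3 remove [hfde,cungu,wpntg] add [rabz,oma] -> 11 lines: ffen jzq cudqp rdeg rabz oma cyfy ghrz rqbmb sdpe dkbwd
Hunk 3: at line 5 remove [cyfy] add [rlvxo] -> 11 lines: ffen jzq cudqp rdeg rabz oma rlvxo ghrz rqbmb sdpe dkbwd
Hunk 4: at line 7 remove [ghrz] add [qys,bxu] -> 12 lines: ffen jzq cudqp rdeg rabz oma rlvxo qys bxu rqbmb sdpe dkbwd
Final line 12: dkbwd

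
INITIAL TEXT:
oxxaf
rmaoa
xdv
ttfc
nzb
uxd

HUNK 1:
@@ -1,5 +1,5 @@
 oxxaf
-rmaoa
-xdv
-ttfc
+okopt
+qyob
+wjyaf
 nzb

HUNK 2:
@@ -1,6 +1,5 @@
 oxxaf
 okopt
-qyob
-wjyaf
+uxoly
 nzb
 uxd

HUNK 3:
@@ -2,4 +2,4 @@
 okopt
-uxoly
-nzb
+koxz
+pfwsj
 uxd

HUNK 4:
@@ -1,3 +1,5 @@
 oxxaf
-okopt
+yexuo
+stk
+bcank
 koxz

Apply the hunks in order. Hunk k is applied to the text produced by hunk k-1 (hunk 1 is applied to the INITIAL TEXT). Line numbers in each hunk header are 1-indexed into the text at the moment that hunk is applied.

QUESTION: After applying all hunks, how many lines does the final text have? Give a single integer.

Hunk 1: at line 1 remove [rmaoa,xdv,ttfc] add [okopt,qyob,wjyaf] -> 6 lines: oxxaf okopt qyob wjyaf nzb uxd
Hunk 2: at line 1 remove [qyob,wjyaf] add [uxoly] -> 5 lines: oxxaf okopt uxoly nzb uxd
Hunk 3: at line 2 remove [uxoly,nzb] add [koxz,pfwsj] -> 5 lines: oxxaf okopt koxz pfwsj uxd
Hunk 4: at line 1 remove [okopt] add [yexuo,stk,bcank] -> 7 lines: oxxaf yexuo stk bcank koxz pfwsj uxd
Final line count: 7

Answer: 7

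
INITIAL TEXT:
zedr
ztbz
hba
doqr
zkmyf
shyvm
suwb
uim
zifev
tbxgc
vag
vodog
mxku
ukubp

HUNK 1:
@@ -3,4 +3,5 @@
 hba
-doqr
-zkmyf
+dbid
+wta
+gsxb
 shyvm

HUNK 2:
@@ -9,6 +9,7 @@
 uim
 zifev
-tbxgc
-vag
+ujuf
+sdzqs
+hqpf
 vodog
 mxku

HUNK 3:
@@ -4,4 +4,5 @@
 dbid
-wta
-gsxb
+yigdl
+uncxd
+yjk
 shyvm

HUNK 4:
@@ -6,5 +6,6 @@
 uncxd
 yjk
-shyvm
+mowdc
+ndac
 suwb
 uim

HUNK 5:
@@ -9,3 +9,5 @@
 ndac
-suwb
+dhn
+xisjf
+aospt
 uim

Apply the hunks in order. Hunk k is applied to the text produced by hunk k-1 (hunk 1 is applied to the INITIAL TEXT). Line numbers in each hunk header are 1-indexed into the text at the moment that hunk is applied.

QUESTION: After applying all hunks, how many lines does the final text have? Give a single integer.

Hunk 1: at line 3 remove [doqr,zkmyf] add [dbid,wta,gsxb] -> 15 lines: zedr ztbz hba dbid wta gsxb shyvm suwb uim zifev tbxgc vag vodog mxku ukubp
Hunk 2: at line 9 remove [tbxgc,vag] add [ujuf,sdzqs,hqpf] -> 16 lines: zedr ztbz hba dbid wta gsxb shyvm suwb uim zifev ujuf sdzqs hqpf vodog mxku ukubp
Hunk 3: at line 4 remove [wta,gsxb] add [yigdl,uncxd,yjk] -> 17 lines: zedr ztbz hba dbid yigdl uncxd yjk shyvm suwb uim zifev ujuf sdzqs hqpf vodog mxku ukubp
Hunk 4: at line 6 remove [shyvm] add [mowdc,ndac] -> 18 lines: zedr ztbz hba dbid yigdl uncxd yjk mowdc ndac suwb uim zifev ujuf sdzqs hqpf vodog mxku ukubp
Hunk 5: at line 9 remove [suwb] add [dhn,xisjf,aospt] -> 20 lines: zedr ztbz hba dbid yigdl uncxd yjk mowdc ndac dhn xisjf aospt uim zifev ujuf sdzqs hqpf vodog mxku ukubp
Final line count: 20

Answer: 20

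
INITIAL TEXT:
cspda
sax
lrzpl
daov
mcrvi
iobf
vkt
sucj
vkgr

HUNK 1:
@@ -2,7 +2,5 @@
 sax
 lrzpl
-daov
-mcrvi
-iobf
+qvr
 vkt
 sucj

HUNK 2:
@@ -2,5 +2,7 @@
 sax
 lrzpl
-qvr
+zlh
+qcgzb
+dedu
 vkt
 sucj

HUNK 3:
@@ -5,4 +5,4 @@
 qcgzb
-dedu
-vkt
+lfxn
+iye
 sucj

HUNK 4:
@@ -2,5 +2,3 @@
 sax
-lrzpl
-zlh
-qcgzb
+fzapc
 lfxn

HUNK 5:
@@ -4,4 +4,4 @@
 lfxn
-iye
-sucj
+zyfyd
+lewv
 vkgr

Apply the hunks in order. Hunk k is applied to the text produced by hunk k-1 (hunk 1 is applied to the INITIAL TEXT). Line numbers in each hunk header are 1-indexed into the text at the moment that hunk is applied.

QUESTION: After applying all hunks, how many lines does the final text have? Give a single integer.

Answer: 7

Derivation:
Hunk 1: at line 2 remove [daov,mcrvi,iobf] add [qvr] -> 7 lines: cspda sax lrzpl qvr vkt sucj vkgr
Hunk 2: at line 2 remove [qvr] add [zlh,qcgzb,dedu] -> 9 lines: cspda sax lrzpl zlh qcgzb dedu vkt sucj vkgr
Hunk 3: at line 5 remove [dedu,vkt] add [lfxn,iye] -> 9 lines: cspda sax lrzpl zlh qcgzb lfxn iye sucj vkgr
Hunk 4: at line 2 remove [lrzpl,zlh,qcgzb] add [fzapc] -> 7 lines: cspda sax fzapc lfxn iye sucj vkgr
Hunk 5: at line 4 remove [iye,sucj] add [zyfyd,lewv] -> 7 lines: cspda sax fzapc lfxn zyfyd lewv vkgr
Final line count: 7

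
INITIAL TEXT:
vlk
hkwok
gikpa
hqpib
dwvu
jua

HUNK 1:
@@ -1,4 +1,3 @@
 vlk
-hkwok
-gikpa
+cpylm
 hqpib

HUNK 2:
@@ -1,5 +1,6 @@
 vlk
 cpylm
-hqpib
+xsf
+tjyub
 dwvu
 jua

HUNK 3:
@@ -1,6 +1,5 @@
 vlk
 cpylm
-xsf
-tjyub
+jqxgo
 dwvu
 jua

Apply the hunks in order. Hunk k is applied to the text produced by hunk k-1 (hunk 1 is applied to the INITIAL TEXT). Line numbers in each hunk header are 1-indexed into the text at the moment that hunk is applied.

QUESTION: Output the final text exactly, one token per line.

Hunk 1: at line 1 remove [hkwok,gikpa] add [cpylm] -> 5 lines: vlk cpylm hqpib dwvu jua
Hunk 2: at line 1 remove [hqpib] add [xsf,tjyub] -> 6 lines: vlk cpylm xsf tjyub dwvu jua
Hunk 3: at line 1 remove [xsf,tjyub] add [jqxgo] -> 5 lines: vlk cpylm jqxgo dwvu jua

Answer: vlk
cpylm
jqxgo
dwvu
jua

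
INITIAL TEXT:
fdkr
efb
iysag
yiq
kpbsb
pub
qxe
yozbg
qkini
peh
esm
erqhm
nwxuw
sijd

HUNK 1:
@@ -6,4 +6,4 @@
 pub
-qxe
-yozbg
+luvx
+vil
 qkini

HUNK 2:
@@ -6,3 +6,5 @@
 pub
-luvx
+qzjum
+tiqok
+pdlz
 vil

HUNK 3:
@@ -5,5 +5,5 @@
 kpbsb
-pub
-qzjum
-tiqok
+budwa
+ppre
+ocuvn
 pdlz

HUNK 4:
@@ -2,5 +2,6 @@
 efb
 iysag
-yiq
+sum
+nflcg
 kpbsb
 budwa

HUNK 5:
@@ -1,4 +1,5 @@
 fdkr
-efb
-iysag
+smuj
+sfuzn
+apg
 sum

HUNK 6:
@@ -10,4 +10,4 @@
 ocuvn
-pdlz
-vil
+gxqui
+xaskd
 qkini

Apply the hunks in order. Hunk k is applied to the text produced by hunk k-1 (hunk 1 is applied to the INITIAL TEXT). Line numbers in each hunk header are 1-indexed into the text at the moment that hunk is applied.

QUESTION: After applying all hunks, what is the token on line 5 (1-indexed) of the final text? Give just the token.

Answer: sum

Derivation:
Hunk 1: at line 6 remove [qxe,yozbg] add [luvx,vil] -> 14 lines: fdkr efb iysag yiq kpbsb pub luvx vil qkini peh esm erqhm nwxuw sijd
Hunk 2: at line 6 remove [luvx] add [qzjum,tiqok,pdlz] -> 16 lines: fdkr efb iysag yiq kpbsb pub qzjum tiqok pdlz vil qkini peh esm erqhm nwxuw sijd
Hunk 3: at line 5 remove [pub,qzjum,tiqok] add [budwa,ppre,ocuvn] -> 16 lines: fdkr efb iysag yiq kpbsb budwa ppre ocuvn pdlz vil qkini peh esm erqhm nwxuw sijd
Hunk 4: at line 2 remove [yiq] add [sum,nflcg] -> 17 lines: fdkr efb iysag sum nflcg kpbsb budwa ppre ocuvn pdlz vil qkini peh esm erqhm nwxuw sijd
Hunk 5: at line 1 remove [efb,iysag] add [smuj,sfuzn,apg] -> 18 lines: fdkr smuj sfuzn apg sum nflcg kpbsb budwa ppre ocuvn pdlz vil qkini peh esm erqhm nwxuw sijd
Hunk 6: at line 10 remove [pdlz,vil] add [gxqui,xaskd] -> 18 lines: fdkr smuj sfuzn apg sum nflcg kpbsb budwa ppre ocuvn gxqui xaskd qkini peh esm erqhm nwxuw sijd
Final line 5: sum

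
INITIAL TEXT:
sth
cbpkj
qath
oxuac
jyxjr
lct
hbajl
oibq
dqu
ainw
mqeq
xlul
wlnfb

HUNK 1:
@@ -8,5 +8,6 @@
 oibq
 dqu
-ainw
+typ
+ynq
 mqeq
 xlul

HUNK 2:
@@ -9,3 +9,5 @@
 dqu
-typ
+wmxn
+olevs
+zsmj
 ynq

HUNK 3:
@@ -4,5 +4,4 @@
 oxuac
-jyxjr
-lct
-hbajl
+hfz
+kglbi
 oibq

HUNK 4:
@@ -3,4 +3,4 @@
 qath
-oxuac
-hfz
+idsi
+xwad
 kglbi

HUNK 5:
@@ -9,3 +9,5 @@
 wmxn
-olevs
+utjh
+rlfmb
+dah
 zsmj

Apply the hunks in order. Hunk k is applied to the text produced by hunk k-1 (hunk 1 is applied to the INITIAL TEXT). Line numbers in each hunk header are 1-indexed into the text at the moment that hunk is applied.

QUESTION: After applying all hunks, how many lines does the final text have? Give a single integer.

Answer: 17

Derivation:
Hunk 1: at line 8 remove [ainw] add [typ,ynq] -> 14 lines: sth cbpkj qath oxuac jyxjr lct hbajl oibq dqu typ ynq mqeq xlul wlnfb
Hunk 2: at line 9 remove [typ] add [wmxn,olevs,zsmj] -> 16 lines: sth cbpkj qath oxuac jyxjr lct hbajl oibq dqu wmxn olevs zsmj ynq mqeq xlul wlnfb
Hunk 3: at line 4 remove [jyxjr,lct,hbajl] add [hfz,kglbi] -> 15 lines: sth cbpkj qath oxuac hfz kglbi oibq dqu wmxn olevs zsmj ynq mqeq xlul wlnfb
Hunk 4: at line 3 remove [oxuac,hfz] add [idsi,xwad] -> 15 lines: sth cbpkj qath idsi xwad kglbi oibq dqu wmxn olevs zsmj ynq mqeq xlul wlnfb
Hunk 5: at line 9 remove [olevs] add [utjh,rlfmb,dah] -> 17 lines: sth cbpkj qath idsi xwad kglbi oibq dqu wmxn utjh rlfmb dah zsmj ynq mqeq xlul wlnfb
Final line count: 17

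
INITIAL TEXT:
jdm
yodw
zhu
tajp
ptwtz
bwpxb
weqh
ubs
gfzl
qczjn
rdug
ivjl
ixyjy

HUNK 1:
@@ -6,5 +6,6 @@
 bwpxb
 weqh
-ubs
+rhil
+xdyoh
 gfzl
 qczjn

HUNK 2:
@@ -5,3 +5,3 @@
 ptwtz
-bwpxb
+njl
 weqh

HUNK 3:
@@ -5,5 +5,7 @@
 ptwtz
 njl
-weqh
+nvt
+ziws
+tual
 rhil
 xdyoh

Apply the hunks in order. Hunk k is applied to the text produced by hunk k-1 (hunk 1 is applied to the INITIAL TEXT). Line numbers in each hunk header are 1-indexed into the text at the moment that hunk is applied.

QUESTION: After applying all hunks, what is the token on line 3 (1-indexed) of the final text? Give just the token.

Hunk 1: at line 6 remove [ubs] add [rhil,xdyoh] -> 14 lines: jdm yodw zhu tajp ptwtz bwpxb weqh rhil xdyoh gfzl qczjn rdug ivjl ixyjy
Hunk 2: at line 5 remove [bwpxb] add [njl] -> 14 lines: jdm yodw zhu tajp ptwtz njl weqh rhil xdyoh gfzl qczjn rdug ivjl ixyjy
Hunk 3: at line 5 remove [weqh] add [nvt,ziws,tual] -> 16 lines: jdm yodw zhu tajp ptwtz njl nvt ziws tual rhil xdyoh gfzl qczjn rdug ivjl ixyjy
Final line 3: zhu

Answer: zhu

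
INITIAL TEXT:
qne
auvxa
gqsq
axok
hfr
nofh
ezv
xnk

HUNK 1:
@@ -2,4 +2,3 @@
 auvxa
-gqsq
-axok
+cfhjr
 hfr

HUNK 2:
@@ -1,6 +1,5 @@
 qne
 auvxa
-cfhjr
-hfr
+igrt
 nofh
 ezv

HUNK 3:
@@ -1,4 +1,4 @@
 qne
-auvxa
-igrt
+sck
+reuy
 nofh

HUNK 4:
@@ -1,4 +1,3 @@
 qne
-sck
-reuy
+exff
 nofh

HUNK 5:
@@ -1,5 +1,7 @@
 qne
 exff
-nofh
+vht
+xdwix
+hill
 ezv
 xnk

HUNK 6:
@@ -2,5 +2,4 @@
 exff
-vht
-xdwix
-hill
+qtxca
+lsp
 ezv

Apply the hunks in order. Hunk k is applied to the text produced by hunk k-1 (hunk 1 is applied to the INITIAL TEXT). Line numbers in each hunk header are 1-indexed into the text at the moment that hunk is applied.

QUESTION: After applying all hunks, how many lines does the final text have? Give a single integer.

Hunk 1: at line 2 remove [gqsq,axok] add [cfhjr] -> 7 lines: qne auvxa cfhjr hfr nofh ezv xnk
Hunk 2: at line 1 remove [cfhjr,hfr] add [igrt] -> 6 lines: qne auvxa igrt nofh ezv xnk
Hunk 3: at line 1 remove [auvxa,igrt] add [sck,reuy] -> 6 lines: qne sck reuy nofh ezv xnk
Hunk 4: at line 1 remove [sck,reuy] add [exff] -> 5 lines: qne exff nofh ezv xnk
Hunk 5: at line 1 remove [nofh] add [vht,xdwix,hill] -> 7 lines: qne exff vht xdwix hill ezv xnk
Hunk 6: at line 2 remove [vht,xdwix,hill] add [qtxca,lsp] -> 6 lines: qne exff qtxca lsp ezv xnk
Final line count: 6

Answer: 6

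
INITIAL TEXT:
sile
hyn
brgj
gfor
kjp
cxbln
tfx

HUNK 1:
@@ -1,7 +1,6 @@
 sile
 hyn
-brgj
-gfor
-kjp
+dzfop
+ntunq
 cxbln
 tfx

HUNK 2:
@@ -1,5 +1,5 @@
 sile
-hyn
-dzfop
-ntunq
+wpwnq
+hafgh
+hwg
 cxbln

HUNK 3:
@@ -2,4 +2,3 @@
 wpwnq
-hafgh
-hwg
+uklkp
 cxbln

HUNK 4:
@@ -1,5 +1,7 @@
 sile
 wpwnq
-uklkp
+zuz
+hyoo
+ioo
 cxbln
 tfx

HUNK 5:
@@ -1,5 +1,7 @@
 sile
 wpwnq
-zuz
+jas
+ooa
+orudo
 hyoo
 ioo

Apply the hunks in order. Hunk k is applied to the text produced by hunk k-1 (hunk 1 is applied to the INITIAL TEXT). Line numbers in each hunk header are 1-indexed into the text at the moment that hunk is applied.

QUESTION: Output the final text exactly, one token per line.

Hunk 1: at line 1 remove [brgj,gfor,kjp] add [dzfop,ntunq] -> 6 lines: sile hyn dzfop ntunq cxbln tfx
Hunk 2: at line 1 remove [hyn,dzfop,ntunq] add [wpwnq,hafgh,hwg] -> 6 lines: sile wpwnq hafgh hwg cxbln tfx
Hunk 3: at line 2 remove [hafgh,hwg] add [uklkp] -> 5 lines: sile wpwnq uklkp cxbln tfx
Hunk 4: at line 1 remove [uklkp] add [zuz,hyoo,ioo] -> 7 lines: sile wpwnq zuz hyoo ioo cxbln tfx
Hunk 5: at line 1 remove [zuz] add [jas,ooa,orudo] -> 9 lines: sile wpwnq jas ooa orudo hyoo ioo cxbln tfx

Answer: sile
wpwnq
jas
ooa
orudo
hyoo
ioo
cxbln
tfx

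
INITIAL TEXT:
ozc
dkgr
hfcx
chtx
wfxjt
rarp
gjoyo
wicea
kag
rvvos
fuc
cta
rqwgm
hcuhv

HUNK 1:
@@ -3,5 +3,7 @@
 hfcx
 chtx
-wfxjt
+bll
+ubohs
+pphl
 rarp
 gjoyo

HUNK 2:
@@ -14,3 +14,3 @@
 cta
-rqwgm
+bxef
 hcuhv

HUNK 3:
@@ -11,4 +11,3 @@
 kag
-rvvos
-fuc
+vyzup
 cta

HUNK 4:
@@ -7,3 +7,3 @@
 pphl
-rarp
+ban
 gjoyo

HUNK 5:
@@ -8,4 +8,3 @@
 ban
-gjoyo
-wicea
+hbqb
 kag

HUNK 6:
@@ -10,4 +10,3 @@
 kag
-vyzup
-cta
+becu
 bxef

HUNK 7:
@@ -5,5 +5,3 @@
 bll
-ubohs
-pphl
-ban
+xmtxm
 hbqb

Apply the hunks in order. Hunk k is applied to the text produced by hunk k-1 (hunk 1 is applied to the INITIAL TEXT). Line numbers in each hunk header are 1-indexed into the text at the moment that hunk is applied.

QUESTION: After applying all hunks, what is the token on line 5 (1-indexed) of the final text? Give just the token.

Hunk 1: at line 3 remove [wfxjt] add [bll,ubohs,pphl] -> 16 lines: ozc dkgr hfcx chtx bll ubohs pphl rarp gjoyo wicea kag rvvos fuc cta rqwgm hcuhv
Hunk 2: at line 14 remove [rqwgm] add [bxef] -> 16 lines: ozc dkgr hfcx chtx bll ubohs pphl rarp gjoyo wicea kag rvvos fuc cta bxef hcuhv
Hunk 3: at line 11 remove [rvvos,fuc] add [vyzup] -> 15 lines: ozc dkgr hfcx chtx bll ubohs pphl rarp gjoyo wicea kag vyzup cta bxef hcuhv
Hunk 4: at line 7 remove [rarp] add [ban] -> 15 lines: ozc dkgr hfcx chtx bll ubohs pphl ban gjoyo wicea kag vyzup cta bxef hcuhv
Hunk 5: at line 8 remove [gjoyo,wicea] add [hbqb] -> 14 lines: ozc dkgr hfcx chtx bll ubohs pphl ban hbqb kag vyzup cta bxef hcuhv
Hunk 6: at line 10 remove [vyzup,cta] add [becu] -> 13 lines: ozc dkgr hfcx chtx bll ubohs pphl ban hbqb kag becu bxef hcuhv
Hunk 7: at line 5 remove [ubohs,pphl,ban] add [xmtxm] -> 11 lines: ozc dkgr hfcx chtx bll xmtxm hbqb kag becu bxef hcuhv
Final line 5: bll

Answer: bll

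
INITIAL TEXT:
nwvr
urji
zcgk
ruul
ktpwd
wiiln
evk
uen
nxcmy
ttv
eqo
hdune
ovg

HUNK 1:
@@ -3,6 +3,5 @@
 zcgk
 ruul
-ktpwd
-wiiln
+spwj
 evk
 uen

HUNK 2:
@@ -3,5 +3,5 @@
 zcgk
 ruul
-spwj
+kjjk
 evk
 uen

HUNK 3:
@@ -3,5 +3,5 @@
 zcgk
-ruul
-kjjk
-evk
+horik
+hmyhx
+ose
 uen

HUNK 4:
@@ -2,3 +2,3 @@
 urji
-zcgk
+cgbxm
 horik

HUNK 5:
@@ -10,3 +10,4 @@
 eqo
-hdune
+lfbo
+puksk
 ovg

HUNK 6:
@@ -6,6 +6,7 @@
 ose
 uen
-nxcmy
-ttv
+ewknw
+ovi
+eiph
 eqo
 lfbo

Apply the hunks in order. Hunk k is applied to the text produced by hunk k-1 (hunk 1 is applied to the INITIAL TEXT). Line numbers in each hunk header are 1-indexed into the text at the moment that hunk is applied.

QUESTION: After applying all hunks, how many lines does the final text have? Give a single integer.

Hunk 1: at line 3 remove [ktpwd,wiiln] add [spwj] -> 12 lines: nwvr urji zcgk ruul spwj evk uen nxcmy ttv eqo hdune ovg
Hunk 2: at line 3 remove [spwj] add [kjjk] -> 12 lines: nwvr urji zcgk ruul kjjk evk uen nxcmy ttv eqo hdune ovg
Hunk 3: at line 3 remove [ruul,kjjk,evk] add [horik,hmyhx,ose] -> 12 lines: nwvr urji zcgk horik hmyhx ose uen nxcmy ttv eqo hdune ovg
Hunk 4: at line 2 remove [zcgk] add [cgbxm] -> 12 lines: nwvr urji cgbxm horik hmyhx ose uen nxcmy ttv eqo hdune ovg
Hunk 5: at line 10 remove [hdune] add [lfbo,puksk] -> 13 lines: nwvr urji cgbxm horik hmyhx ose uen nxcmy ttv eqo lfbo puksk ovg
Hunk 6: at line 6 remove [nxcmy,ttv] add [ewknw,ovi,eiph] -> 14 lines: nwvr urji cgbxm horik hmyhx ose uen ewknw ovi eiph eqo lfbo puksk ovg
Final line count: 14

Answer: 14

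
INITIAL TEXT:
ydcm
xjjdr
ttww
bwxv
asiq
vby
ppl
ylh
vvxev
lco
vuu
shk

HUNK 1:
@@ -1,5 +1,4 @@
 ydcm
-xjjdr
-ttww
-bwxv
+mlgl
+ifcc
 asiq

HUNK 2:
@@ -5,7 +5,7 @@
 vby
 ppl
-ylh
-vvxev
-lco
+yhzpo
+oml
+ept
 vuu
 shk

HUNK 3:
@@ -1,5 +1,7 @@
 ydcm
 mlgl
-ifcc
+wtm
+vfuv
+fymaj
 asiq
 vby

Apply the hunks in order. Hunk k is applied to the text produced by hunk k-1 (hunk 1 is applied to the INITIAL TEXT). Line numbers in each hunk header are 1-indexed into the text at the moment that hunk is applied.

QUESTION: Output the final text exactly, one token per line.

Hunk 1: at line 1 remove [xjjdr,ttww,bwxv] add [mlgl,ifcc] -> 11 lines: ydcm mlgl ifcc asiq vby ppl ylh vvxev lco vuu shk
Hunk 2: at line 5 remove [ylh,vvxev,lco] add [yhzpo,oml,ept] -> 11 lines: ydcm mlgl ifcc asiq vby ppl yhzpo oml ept vuu shk
Hunk 3: at line 1 remove [ifcc] add [wtm,vfuv,fymaj] -> 13 lines: ydcm mlgl wtm vfuv fymaj asiq vby ppl yhzpo oml ept vuu shk

Answer: ydcm
mlgl
wtm
vfuv
fymaj
asiq
vby
ppl
yhzpo
oml
ept
vuu
shk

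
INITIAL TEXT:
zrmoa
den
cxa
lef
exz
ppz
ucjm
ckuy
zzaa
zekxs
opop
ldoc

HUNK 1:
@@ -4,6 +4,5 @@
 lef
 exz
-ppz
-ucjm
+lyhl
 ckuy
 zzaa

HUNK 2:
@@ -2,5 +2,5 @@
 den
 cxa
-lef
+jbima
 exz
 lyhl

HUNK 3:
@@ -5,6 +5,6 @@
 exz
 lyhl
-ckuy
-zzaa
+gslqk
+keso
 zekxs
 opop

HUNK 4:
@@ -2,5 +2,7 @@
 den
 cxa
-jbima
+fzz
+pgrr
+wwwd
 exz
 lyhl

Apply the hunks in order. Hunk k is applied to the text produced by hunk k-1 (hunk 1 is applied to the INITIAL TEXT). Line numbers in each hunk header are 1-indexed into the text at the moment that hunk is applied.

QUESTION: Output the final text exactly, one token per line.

Answer: zrmoa
den
cxa
fzz
pgrr
wwwd
exz
lyhl
gslqk
keso
zekxs
opop
ldoc

Derivation:
Hunk 1: at line 4 remove [ppz,ucjm] add [lyhl] -> 11 lines: zrmoa den cxa lef exz lyhl ckuy zzaa zekxs opop ldoc
Hunk 2: at line 2 remove [lef] add [jbima] -> 11 lines: zrmoa den cxa jbima exz lyhl ckuy zzaa zekxs opop ldoc
Hunk 3: at line 5 remove [ckuy,zzaa] add [gslqk,keso] -> 11 lines: zrmoa den cxa jbima exz lyhl gslqk keso zekxs opop ldoc
Hunk 4: at line 2 remove [jbima] add [fzz,pgrr,wwwd] -> 13 lines: zrmoa den cxa fzz pgrr wwwd exz lyhl gslqk keso zekxs opop ldoc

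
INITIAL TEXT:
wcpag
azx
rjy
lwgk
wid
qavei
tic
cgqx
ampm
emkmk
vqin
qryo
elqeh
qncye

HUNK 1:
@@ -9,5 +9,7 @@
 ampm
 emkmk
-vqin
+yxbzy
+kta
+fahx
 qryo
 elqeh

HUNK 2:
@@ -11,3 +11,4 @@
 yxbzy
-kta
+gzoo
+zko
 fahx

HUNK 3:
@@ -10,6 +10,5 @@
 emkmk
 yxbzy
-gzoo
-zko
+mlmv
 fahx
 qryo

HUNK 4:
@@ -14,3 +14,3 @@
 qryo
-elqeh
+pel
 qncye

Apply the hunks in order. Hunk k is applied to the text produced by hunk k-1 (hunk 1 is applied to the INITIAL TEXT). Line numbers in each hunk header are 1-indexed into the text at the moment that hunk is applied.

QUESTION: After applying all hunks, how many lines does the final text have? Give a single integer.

Hunk 1: at line 9 remove [vqin] add [yxbzy,kta,fahx] -> 16 lines: wcpag azx rjy lwgk wid qavei tic cgqx ampm emkmk yxbzy kta fahx qryo elqeh qncye
Hunk 2: at line 11 remove [kta] add [gzoo,zko] -> 17 lines: wcpag azx rjy lwgk wid qavei tic cgqx ampm emkmk yxbzy gzoo zko fahx qryo elqeh qncye
Hunk 3: at line 10 remove [gzoo,zko] add [mlmv] -> 16 lines: wcpag azx rjy lwgk wid qavei tic cgqx ampm emkmk yxbzy mlmv fahx qryo elqeh qncye
Hunk 4: at line 14 remove [elqeh] add [pel] -> 16 lines: wcpag azx rjy lwgk wid qavei tic cgqx ampm emkmk yxbzy mlmv fahx qryo pel qncye
Final line count: 16

Answer: 16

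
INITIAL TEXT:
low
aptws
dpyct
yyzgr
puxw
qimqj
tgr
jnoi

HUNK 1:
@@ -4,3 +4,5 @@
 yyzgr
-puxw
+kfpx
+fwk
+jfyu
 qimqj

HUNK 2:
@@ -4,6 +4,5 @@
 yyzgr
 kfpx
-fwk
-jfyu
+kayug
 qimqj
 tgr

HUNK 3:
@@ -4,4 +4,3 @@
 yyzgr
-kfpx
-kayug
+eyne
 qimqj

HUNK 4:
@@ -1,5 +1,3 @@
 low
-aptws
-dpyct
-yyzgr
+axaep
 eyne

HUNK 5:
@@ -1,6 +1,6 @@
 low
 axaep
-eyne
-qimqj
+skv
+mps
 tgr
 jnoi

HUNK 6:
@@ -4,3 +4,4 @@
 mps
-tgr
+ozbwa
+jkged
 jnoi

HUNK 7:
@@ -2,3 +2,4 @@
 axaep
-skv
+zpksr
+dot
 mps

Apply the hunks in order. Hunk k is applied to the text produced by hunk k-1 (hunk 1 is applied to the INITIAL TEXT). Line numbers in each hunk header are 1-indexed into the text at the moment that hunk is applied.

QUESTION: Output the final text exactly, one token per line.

Answer: low
axaep
zpksr
dot
mps
ozbwa
jkged
jnoi

Derivation:
Hunk 1: at line 4 remove [puxw] add [kfpx,fwk,jfyu] -> 10 lines: low aptws dpyct yyzgr kfpx fwk jfyu qimqj tgr jnoi
Hunk 2: at line 4 remove [fwk,jfyu] add [kayug] -> 9 lines: low aptws dpyct yyzgr kfpx kayug qimqj tgr jnoi
Hunk 3: at line 4 remove [kfpx,kayug] add [eyne] -> 8 lines: low aptws dpyct yyzgr eyne qimqj tgr jnoi
Hunk 4: at line 1 remove [aptws,dpyct,yyzgr] add [axaep] -> 6 lines: low axaep eyne qimqj tgr jnoi
Hunk 5: at line 1 remove [eyne,qimqj] add [skv,mps] -> 6 lines: low axaep skv mps tgr jnoi
Hunk 6: at line 4 remove [tgr] add [ozbwa,jkged] -> 7 lines: low axaep skv mps ozbwa jkged jnoi
Hunk 7: at line 2 remove [skv] add [zpksr,dot] -> 8 lines: low axaep zpksr dot mps ozbwa jkged jnoi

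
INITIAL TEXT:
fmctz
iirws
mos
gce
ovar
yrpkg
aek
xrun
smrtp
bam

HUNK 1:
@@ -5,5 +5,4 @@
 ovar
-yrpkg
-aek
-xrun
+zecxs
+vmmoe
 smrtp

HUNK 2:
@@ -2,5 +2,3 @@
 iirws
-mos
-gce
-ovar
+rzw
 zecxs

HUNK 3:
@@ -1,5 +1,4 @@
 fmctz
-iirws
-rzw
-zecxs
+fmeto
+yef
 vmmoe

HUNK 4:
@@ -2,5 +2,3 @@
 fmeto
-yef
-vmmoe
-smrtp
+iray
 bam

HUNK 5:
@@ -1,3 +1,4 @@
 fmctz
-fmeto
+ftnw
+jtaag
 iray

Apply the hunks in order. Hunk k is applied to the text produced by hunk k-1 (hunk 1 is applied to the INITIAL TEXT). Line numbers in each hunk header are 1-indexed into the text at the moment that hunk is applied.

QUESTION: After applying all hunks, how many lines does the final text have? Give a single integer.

Hunk 1: at line 5 remove [yrpkg,aek,xrun] add [zecxs,vmmoe] -> 9 lines: fmctz iirws mos gce ovar zecxs vmmoe smrtp bam
Hunk 2: at line 2 remove [mos,gce,ovar] add [rzw] -> 7 lines: fmctz iirws rzw zecxs vmmoe smrtp bam
Hunk 3: at line 1 remove [iirws,rzw,zecxs] add [fmeto,yef] -> 6 lines: fmctz fmeto yef vmmoe smrtp bam
Hunk 4: at line 2 remove [yef,vmmoe,smrtp] add [iray] -> 4 lines: fmctz fmeto iray bam
Hunk 5: at line 1 remove [fmeto] add [ftnw,jtaag] -> 5 lines: fmctz ftnw jtaag iray bam
Final line count: 5

Answer: 5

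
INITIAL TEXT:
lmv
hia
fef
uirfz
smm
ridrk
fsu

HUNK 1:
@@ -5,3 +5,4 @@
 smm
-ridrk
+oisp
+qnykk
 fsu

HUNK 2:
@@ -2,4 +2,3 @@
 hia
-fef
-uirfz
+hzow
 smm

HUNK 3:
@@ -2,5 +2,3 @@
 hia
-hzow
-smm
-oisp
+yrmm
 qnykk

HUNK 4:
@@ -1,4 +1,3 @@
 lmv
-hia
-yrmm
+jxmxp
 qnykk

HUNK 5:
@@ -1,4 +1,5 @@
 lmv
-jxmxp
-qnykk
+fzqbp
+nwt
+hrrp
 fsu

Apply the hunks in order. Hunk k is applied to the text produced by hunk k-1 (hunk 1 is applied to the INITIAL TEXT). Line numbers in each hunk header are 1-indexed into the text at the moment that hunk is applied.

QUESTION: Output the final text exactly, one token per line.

Hunk 1: at line 5 remove [ridrk] add [oisp,qnykk] -> 8 lines: lmv hia fef uirfz smm oisp qnykk fsu
Hunk 2: at line 2 remove [fef,uirfz] add [hzow] -> 7 lines: lmv hia hzow smm oisp qnykk fsu
Hunk 3: at line 2 remove [hzow,smm,oisp] add [yrmm] -> 5 lines: lmv hia yrmm qnykk fsu
Hunk 4: at line 1 remove [hia,yrmm] add [jxmxp] -> 4 lines: lmv jxmxp qnykk fsu
Hunk 5: at line 1 remove [jxmxp,qnykk] add [fzqbp,nwt,hrrp] -> 5 lines: lmv fzqbp nwt hrrp fsu

Answer: lmv
fzqbp
nwt
hrrp
fsu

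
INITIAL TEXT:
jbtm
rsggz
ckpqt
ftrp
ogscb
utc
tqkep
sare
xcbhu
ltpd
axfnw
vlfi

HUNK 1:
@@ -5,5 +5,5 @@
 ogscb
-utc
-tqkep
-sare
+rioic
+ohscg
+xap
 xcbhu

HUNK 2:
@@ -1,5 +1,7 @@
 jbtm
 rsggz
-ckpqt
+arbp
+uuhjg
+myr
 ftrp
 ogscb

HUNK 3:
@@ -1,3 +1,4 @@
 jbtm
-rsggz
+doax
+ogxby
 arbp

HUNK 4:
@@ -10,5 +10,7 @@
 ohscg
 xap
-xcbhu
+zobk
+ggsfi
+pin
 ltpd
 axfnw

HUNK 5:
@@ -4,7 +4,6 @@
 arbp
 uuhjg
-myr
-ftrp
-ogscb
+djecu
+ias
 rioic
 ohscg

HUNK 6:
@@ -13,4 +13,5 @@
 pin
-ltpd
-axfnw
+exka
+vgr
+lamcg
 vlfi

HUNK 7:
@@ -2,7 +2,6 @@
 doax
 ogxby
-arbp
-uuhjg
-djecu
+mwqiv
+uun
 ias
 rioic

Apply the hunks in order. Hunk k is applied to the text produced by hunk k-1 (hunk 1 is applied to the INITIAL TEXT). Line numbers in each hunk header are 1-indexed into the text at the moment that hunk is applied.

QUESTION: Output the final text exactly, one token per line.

Answer: jbtm
doax
ogxby
mwqiv
uun
ias
rioic
ohscg
xap
zobk
ggsfi
pin
exka
vgr
lamcg
vlfi

Derivation:
Hunk 1: at line 5 remove [utc,tqkep,sare] add [rioic,ohscg,xap] -> 12 lines: jbtm rsggz ckpqt ftrp ogscb rioic ohscg xap xcbhu ltpd axfnw vlfi
Hunk 2: at line 1 remove [ckpqt] add [arbp,uuhjg,myr] -> 14 lines: jbtm rsggz arbp uuhjg myr ftrp ogscb rioic ohscg xap xcbhu ltpd axfnw vlfi
Hunk 3: at line 1 remove [rsggz] add [doax,ogxby] -> 15 lines: jbtm doax ogxby arbp uuhjg myr ftrp ogscb rioic ohscg xap xcbhu ltpd axfnw vlfi
Hunk 4: at line 10 remove [xcbhu] add [zobk,ggsfi,pin] -> 17 lines: jbtm doax ogxby arbp uuhjg myr ftrp ogscb rioic ohscg xap zobk ggsfi pin ltpd axfnw vlfi
Hunk 5: at line 4 remove [myr,ftrp,ogscb] add [djecu,ias] -> 16 lines: jbtm doax ogxby arbp uuhjg djecu ias rioic ohscg xap zobk ggsfi pin ltpd axfnw vlfi
Hunk 6: at line 13 remove [ltpd,axfnw] add [exka,vgr,lamcg] -> 17 lines: jbtm doax ogxby arbp uuhjg djecu ias rioic ohscg xap zobk ggsfi pin exka vgr lamcg vlfi
Hunk 7: at line 2 remove [arbp,uuhjg,djecu] add [mwqiv,uun] -> 16 lines: jbtm doax ogxby mwqiv uun ias rioic ohscg xap zobk ggsfi pin exka vgr lamcg vlfi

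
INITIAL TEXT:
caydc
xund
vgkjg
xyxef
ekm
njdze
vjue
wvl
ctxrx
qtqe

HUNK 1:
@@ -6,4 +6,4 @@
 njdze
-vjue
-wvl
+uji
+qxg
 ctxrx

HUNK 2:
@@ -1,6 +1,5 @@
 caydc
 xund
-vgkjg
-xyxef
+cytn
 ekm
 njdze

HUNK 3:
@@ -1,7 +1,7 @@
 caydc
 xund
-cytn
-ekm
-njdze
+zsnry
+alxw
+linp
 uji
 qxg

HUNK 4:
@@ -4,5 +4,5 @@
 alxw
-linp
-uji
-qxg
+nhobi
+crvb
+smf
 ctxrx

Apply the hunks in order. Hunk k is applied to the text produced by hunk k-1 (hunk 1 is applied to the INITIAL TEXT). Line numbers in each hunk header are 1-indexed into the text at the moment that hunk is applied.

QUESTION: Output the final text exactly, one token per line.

Answer: caydc
xund
zsnry
alxw
nhobi
crvb
smf
ctxrx
qtqe

Derivation:
Hunk 1: at line 6 remove [vjue,wvl] add [uji,qxg] -> 10 lines: caydc xund vgkjg xyxef ekm njdze uji qxg ctxrx qtqe
Hunk 2: at line 1 remove [vgkjg,xyxef] add [cytn] -> 9 lines: caydc xund cytn ekm njdze uji qxg ctxrx qtqe
Hunk 3: at line 1 remove [cytn,ekm,njdze] add [zsnry,alxw,linp] -> 9 lines: caydc xund zsnry alxw linp uji qxg ctxrx qtqe
Hunk 4: at line 4 remove [linp,uji,qxg] add [nhobi,crvb,smf] -> 9 lines: caydc xund zsnry alxw nhobi crvb smf ctxrx qtqe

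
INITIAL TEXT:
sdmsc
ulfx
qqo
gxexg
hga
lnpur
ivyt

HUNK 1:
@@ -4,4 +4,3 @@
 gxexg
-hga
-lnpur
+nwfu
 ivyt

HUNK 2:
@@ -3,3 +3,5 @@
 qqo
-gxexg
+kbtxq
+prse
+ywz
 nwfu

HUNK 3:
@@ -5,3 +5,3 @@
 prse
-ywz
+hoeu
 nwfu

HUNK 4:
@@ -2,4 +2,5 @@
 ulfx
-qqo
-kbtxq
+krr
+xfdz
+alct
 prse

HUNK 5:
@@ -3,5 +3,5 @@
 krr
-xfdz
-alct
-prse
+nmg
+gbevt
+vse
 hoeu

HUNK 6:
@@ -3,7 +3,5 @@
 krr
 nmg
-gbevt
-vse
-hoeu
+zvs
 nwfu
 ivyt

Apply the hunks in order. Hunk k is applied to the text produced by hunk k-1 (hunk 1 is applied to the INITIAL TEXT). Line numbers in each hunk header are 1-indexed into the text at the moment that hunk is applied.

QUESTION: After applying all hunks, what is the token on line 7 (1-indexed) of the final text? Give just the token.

Hunk 1: at line 4 remove [hga,lnpur] add [nwfu] -> 6 lines: sdmsc ulfx qqo gxexg nwfu ivyt
Hunk 2: at line 3 remove [gxexg] add [kbtxq,prse,ywz] -> 8 lines: sdmsc ulfx qqo kbtxq prse ywz nwfu ivyt
Hunk 3: at line 5 remove [ywz] add [hoeu] -> 8 lines: sdmsc ulfx qqo kbtxq prse hoeu nwfu ivyt
Hunk 4: at line 2 remove [qqo,kbtxq] add [krr,xfdz,alct] -> 9 lines: sdmsc ulfx krr xfdz alct prse hoeu nwfu ivyt
Hunk 5: at line 3 remove [xfdz,alct,prse] add [nmg,gbevt,vse] -> 9 lines: sdmsc ulfx krr nmg gbevt vse hoeu nwfu ivyt
Hunk 6: at line 3 remove [gbevt,vse,hoeu] add [zvs] -> 7 lines: sdmsc ulfx krr nmg zvs nwfu ivyt
Final line 7: ivyt

Answer: ivyt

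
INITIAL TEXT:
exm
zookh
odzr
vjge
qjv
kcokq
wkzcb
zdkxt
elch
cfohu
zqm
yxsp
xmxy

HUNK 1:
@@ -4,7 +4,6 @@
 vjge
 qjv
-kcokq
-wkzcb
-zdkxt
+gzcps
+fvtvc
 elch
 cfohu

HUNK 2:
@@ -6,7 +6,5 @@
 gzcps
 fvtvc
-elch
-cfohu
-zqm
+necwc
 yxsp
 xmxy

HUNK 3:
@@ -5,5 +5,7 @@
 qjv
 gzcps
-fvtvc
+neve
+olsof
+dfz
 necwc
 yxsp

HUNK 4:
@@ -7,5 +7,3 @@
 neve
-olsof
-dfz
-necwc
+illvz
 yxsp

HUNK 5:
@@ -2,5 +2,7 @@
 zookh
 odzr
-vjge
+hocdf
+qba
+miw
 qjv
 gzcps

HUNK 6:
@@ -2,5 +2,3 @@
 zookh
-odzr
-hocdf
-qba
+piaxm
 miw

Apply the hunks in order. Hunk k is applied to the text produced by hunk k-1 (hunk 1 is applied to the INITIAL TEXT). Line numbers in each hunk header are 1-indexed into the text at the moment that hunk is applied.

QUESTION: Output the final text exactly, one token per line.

Answer: exm
zookh
piaxm
miw
qjv
gzcps
neve
illvz
yxsp
xmxy

Derivation:
Hunk 1: at line 4 remove [kcokq,wkzcb,zdkxt] add [gzcps,fvtvc] -> 12 lines: exm zookh odzr vjge qjv gzcps fvtvc elch cfohu zqm yxsp xmxy
Hunk 2: at line 6 remove [elch,cfohu,zqm] add [necwc] -> 10 lines: exm zookh odzr vjge qjv gzcps fvtvc necwc yxsp xmxy
Hunk 3: at line 5 remove [fvtvc] add [neve,olsof,dfz] -> 12 lines: exm zookh odzr vjge qjv gzcps neve olsof dfz necwc yxsp xmxy
Hunk 4: at line 7 remove [olsof,dfz,necwc] add [illvz] -> 10 lines: exm zookh odzr vjge qjv gzcps neve illvz yxsp xmxy
Hunk 5: at line 2 remove [vjge] add [hocdf,qba,miw] -> 12 lines: exm zookh odzr hocdf qba miw qjv gzcps neve illvz yxsp xmxy
Hunk 6: at line 2 remove [odzr,hocdf,qba] add [piaxm] -> 10 lines: exm zookh piaxm miw qjv gzcps neve illvz yxsp xmxy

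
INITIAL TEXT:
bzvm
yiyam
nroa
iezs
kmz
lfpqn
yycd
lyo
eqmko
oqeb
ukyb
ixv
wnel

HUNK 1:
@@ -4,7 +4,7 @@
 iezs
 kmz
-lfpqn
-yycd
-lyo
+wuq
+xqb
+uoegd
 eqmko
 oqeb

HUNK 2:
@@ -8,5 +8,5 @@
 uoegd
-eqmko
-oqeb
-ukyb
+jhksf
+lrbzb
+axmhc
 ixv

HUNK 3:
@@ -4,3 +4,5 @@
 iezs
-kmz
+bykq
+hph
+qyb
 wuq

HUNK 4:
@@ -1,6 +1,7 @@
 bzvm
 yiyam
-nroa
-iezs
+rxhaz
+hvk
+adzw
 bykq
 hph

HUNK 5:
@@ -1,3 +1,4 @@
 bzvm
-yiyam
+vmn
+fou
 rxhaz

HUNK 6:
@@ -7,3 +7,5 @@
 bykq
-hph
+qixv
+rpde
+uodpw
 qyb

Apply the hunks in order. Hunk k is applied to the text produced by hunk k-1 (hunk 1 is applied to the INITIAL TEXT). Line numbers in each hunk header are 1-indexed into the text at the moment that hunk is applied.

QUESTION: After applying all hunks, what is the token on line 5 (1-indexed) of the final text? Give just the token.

Hunk 1: at line 4 remove [lfpqn,yycd,lyo] add [wuq,xqb,uoegd] -> 13 lines: bzvm yiyam nroa iezs kmz wuq xqb uoegd eqmko oqeb ukyb ixv wnel
Hunk 2: at line 8 remove [eqmko,oqeb,ukyb] add [jhksf,lrbzb,axmhc] -> 13 lines: bzvm yiyam nroa iezs kmz wuq xqb uoegd jhksf lrbzb axmhc ixv wnel
Hunk 3: at line 4 remove [kmz] add [bykq,hph,qyb] -> 15 lines: bzvm yiyam nroa iezs bykq hph qyb wuq xqb uoegd jhksf lrbzb axmhc ixv wnel
Hunk 4: at line 1 remove [nroa,iezs] add [rxhaz,hvk,adzw] -> 16 lines: bzvm yiyam rxhaz hvk adzw bykq hph qyb wuq xqb uoegd jhksf lrbzb axmhc ixv wnel
Hunk 5: at line 1 remove [yiyam] add [vmn,fou] -> 17 lines: bzvm vmn fou rxhaz hvk adzw bykq hph qyb wuq xqb uoegd jhksf lrbzb axmhc ixv wnel
Hunk 6: at line 7 remove [hph] add [qixv,rpde,uodpw] -> 19 lines: bzvm vmn fou rxhaz hvk adzw bykq qixv rpde uodpw qyb wuq xqb uoegd jhksf lrbzb axmhc ixv wnel
Final line 5: hvk

Answer: hvk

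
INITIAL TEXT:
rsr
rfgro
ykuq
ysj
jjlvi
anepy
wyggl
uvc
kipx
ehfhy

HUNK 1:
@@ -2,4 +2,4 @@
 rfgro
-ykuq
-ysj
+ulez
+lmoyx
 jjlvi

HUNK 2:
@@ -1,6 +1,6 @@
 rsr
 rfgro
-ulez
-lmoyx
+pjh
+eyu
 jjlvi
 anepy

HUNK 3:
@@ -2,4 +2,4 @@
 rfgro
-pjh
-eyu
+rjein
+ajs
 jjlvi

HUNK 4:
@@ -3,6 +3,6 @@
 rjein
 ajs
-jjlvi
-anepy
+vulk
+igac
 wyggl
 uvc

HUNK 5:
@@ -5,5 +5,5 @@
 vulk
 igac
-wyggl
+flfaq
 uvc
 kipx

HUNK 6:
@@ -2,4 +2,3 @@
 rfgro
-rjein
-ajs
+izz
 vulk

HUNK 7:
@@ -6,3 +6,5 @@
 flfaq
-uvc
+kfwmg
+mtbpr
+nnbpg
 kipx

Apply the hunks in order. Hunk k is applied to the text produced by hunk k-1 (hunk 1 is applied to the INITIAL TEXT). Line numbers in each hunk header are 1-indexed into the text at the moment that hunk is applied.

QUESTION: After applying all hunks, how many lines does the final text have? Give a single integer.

Hunk 1: at line 2 remove [ykuq,ysj] add [ulez,lmoyx] -> 10 lines: rsr rfgro ulez lmoyx jjlvi anepy wyggl uvc kipx ehfhy
Hunk 2: at line 1 remove [ulez,lmoyx] add [pjh,eyu] -> 10 lines: rsr rfgro pjh eyu jjlvi anepy wyggl uvc kipx ehfhy
Hunk 3: at line 2 remove [pjh,eyu] add [rjein,ajs] -> 10 lines: rsr rfgro rjein ajs jjlvi anepy wyggl uvc kipx ehfhy
Hunk 4: at line 3 remove [jjlvi,anepy] add [vulk,igac] -> 10 lines: rsr rfgro rjein ajs vulk igac wyggl uvc kipx ehfhy
Hunk 5: at line 5 remove [wyggl] add [flfaq] -> 10 lines: rsr rfgro rjein ajs vulk igac flfaq uvc kipx ehfhy
Hunk 6: at line 2 remove [rjein,ajs] add [izz] -> 9 lines: rsr rfgro izz vulk igac flfaq uvc kipx ehfhy
Hunk 7: at line 6 remove [uvc] add [kfwmg,mtbpr,nnbpg] -> 11 lines: rsr rfgro izz vulk igac flfaq kfwmg mtbpr nnbpg kipx ehfhy
Final line count: 11

Answer: 11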